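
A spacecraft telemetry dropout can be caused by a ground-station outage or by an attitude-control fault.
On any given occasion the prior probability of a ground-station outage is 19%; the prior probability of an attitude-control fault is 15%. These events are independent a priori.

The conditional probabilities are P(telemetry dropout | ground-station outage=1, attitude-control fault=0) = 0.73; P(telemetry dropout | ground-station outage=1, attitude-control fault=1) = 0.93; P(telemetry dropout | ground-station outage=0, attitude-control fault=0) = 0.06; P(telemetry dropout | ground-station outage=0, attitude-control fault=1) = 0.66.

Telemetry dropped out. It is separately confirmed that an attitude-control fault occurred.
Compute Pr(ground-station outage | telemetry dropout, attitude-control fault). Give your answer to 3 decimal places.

P(telemetry dropout | attitude-control fault) = 0.66·0.81 + 0.93·0.19 = 0.534600 + 0.176700 = 0.711300
Restricting to configurations with ground-station outage present: 0.93·0.19 = 0.176700.
So P(ground-station outage | telemetry dropout, attitude-control fault) = 0.176700/0.711300 ≈ 0.248.

Pr(ground-station outage | telemetry dropout, attitude-control fault) ≈ 0.248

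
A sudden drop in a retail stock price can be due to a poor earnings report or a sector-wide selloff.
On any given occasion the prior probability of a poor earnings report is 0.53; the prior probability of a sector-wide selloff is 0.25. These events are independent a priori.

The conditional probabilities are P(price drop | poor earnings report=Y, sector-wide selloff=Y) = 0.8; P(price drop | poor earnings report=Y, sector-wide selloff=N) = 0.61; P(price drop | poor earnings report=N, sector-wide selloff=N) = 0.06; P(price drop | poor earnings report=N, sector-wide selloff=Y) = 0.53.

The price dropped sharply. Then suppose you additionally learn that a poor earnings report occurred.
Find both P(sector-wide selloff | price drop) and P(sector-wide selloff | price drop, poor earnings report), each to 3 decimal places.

P(price drop) = 0.06×0.47×0.75 + 0.53×0.47×0.25 + 0.61×0.53×0.75 + 0.8×0.53×0.25 = 0.021150 + 0.062275 + 0.242475 + 0.106000 = 0.431900
Of this, 0.168275 comes from 0.062275 + 0.106000 (the sector-wide selloff=true cases).
P(sector-wide selloff | price drop) = 0.168275 / 0.431900 ≈ 0.390

Now also conditioning on poor earnings report=true:
P(price drop | poor earnings report) = 0.61×0.75 + 0.8×0.25 = 0.457500 + 0.200000 = 0.657500
The sector-wide selloff-present share is 0.8×0.25 = 0.200000.
So P(sector-wide selloff | price drop, poor earnings report) = 0.200000/0.657500 ≈ 0.304.

P(sector-wide selloff | price drop) ≈ 0.390; P(sector-wide selloff | price drop, poor earnings report) ≈ 0.304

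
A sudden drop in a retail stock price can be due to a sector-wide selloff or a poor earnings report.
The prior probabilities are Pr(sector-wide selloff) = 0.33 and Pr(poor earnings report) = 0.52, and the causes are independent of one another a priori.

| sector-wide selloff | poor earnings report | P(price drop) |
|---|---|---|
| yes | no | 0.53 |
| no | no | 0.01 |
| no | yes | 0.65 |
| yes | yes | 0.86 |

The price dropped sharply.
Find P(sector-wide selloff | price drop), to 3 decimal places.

P(price drop) = 0.01·0.67·0.48 + 0.65·0.67·0.52 + 0.53·0.33·0.48 + 0.86·0.33·0.52 = 0.003216 + 0.226460 + 0.083952 + 0.147576 = 0.461204
Of this, 0.231528 comes from 0.083952 + 0.147576 (the sector-wide selloff=true cases).
Hence the posterior is 0.231528/0.461204 ≈ 0.502.

P(sector-wide selloff | price drop) ≈ 0.502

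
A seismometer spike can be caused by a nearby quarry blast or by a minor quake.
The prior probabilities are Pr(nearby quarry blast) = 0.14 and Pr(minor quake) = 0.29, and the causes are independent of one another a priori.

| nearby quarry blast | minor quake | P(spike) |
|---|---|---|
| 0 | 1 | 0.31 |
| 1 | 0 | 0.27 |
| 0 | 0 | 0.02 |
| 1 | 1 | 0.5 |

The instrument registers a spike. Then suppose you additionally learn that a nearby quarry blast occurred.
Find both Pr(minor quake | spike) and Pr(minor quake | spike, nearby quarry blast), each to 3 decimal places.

By total probability over the 4 (nearby quarry blast, minor quake) configurations:
  P(spike) = 0.02×0.86×0.71 + 0.31×0.86×0.29 + 0.27×0.14×0.71 + 0.5×0.14×0.29
        = 0.012212 + 0.077314 + 0.026838 + 0.020300 = 0.136664
Keeping only the minor quake-present terms gives 0.097614, so
  P(minor quake | spike) = 0.097614 / 0.136664 ≈ 0.714

With the extra evidence:
Weight on minor quake=true, given the evidence: 0.5·0.29 = 0.145000
Denominator P(spike | nearby quarry blast): 0.27·0.71 + 0.5·0.29 = 0.336700
P(minor quake | spike, nearby quarry blast) = 0.145000/0.336700 ≈ 0.431

Pr(minor quake | spike) ≈ 0.714; Pr(minor quake | spike, nearby quarry blast) ≈ 0.431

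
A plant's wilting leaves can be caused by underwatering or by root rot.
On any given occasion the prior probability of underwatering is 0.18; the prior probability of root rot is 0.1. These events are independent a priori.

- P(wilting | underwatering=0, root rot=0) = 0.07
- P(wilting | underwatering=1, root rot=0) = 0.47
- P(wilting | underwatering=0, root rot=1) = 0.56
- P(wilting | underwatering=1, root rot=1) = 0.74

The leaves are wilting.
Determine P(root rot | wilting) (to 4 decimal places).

P(root rot | wilting) ≈ 0.3167

P(wilting) = 0.07×0.82×0.9 + 0.56×0.82×0.1 + 0.47×0.18×0.9 + 0.74×0.18×0.1 = 0.051660 + 0.045920 + 0.076140 + 0.013320 = 0.187040
The root rot-present share is 0.045920 + 0.013320 = 0.059240.
P(root rot | wilting) = 0.059240 / 0.187040 ≈ 0.3167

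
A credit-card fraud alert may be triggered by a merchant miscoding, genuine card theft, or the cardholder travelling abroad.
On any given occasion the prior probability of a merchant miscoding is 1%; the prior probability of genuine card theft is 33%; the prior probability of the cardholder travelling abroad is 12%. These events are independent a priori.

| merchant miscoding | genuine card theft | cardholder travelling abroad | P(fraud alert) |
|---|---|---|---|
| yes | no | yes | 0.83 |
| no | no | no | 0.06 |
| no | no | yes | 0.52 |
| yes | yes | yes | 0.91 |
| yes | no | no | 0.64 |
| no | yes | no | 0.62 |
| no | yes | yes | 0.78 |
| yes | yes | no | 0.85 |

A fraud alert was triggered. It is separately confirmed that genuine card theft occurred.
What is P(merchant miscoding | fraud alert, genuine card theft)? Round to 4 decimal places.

P(merchant miscoding | fraud alert, genuine card theft) ≈ 0.0134

Weight on merchant miscoding=true, given the evidence: 0.007480 + 0.001092 = 0.008572
The normalizing constant is 0.62·0.99·0.88 + 0.78·0.99·0.12 + 0.85·0.01·0.88 + 0.91·0.01·0.12 = 0.641380
Posterior = 0.008572 / 0.641380 ≈ 0.0134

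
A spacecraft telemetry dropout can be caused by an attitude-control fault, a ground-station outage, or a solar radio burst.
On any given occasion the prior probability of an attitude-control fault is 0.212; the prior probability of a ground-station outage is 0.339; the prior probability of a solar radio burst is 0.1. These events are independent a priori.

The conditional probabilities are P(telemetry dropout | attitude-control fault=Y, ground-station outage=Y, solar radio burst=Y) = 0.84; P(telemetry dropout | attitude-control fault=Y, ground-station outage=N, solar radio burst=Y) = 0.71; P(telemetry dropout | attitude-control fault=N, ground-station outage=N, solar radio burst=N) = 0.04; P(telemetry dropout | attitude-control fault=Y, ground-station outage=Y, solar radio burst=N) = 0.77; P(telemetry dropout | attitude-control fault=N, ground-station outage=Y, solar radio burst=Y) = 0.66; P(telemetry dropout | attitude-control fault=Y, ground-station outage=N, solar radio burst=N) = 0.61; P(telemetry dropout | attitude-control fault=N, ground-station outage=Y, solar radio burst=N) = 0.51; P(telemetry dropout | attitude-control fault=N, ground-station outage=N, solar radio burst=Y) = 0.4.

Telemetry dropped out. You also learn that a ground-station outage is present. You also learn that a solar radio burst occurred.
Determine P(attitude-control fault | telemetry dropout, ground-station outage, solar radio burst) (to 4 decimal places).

By total probability over both values of attitude-control fault:
  P(telemetry dropout | ground-station outage, solar radio burst) = 0.66·0.788 + 0.84·0.212
        = 0.520080 + 0.178080 = 0.698160
Keeping only the attitude-control fault-present terms gives 0.178080, so
  P(attitude-control fault | telemetry dropout, ground-station outage, solar radio burst) = 0.178080 / 0.698160 ≈ 0.2551

P(attitude-control fault | telemetry dropout, ground-station outage, solar radio burst) ≈ 0.2551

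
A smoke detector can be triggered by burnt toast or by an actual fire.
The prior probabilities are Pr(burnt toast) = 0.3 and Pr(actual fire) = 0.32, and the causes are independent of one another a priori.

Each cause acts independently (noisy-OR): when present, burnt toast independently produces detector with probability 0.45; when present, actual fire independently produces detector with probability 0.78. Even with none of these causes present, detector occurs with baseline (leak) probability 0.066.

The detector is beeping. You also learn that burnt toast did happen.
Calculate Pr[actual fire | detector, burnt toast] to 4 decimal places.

Under noisy-OR, P(detector | causes) = 1 − (1−0.066)·∏(1−qᵢ) over the active causes.
Numerator (weight on configurations with actual fire): 0.886986·0.32 = 0.283836
Normalizer over all consistent configurations: 0.4863·0.68 + 0.886986·0.32 = 0.614520
P(actual fire | detector, burnt toast) = 0.283836/0.614520 ≈ 0.4619

Pr[actual fire | detector, burnt toast] ≈ 0.4619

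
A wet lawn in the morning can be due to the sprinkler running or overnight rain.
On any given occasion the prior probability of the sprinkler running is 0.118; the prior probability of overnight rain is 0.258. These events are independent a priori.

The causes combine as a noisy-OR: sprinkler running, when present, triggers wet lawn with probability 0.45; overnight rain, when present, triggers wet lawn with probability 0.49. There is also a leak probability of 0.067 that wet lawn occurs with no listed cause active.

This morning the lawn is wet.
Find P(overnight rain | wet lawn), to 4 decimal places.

Under noisy-OR, P(wet lawn | causes) = 1 − (1−0.067)·∏(1−qᵢ) over the active causes.
Weight on overnight rain=true, given the evidence: 0.119278 + 0.022477 = 0.141755
Normalizer over all consistent configurations: 0.067×0.882×0.742 + 0.52417×0.882×0.258 + 0.48685×0.118×0.742 + 0.738293×0.118×0.258 = 0.228230
P(overnight rain | wet lawn) = 0.141755/0.228230 ≈ 0.6211

P(overnight rain | wet lawn) ≈ 0.6211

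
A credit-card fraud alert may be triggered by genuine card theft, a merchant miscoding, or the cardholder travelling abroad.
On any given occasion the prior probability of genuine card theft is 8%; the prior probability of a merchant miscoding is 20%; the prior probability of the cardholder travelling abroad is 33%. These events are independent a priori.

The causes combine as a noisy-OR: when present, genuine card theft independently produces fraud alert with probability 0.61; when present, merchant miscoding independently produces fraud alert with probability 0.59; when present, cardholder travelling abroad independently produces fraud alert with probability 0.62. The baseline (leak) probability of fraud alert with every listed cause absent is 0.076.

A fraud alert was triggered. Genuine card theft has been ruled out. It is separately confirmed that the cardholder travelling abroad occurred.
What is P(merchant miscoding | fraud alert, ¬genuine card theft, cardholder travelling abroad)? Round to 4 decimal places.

Under noisy-OR, P(fraud alert | causes) = 1 − (1−0.076)·∏(1−qᵢ) over the active causes.
Numerator (weight on configurations with merchant miscoding): 0.856041×0.2 = 0.171208
The normalizing constant is 0.64888×0.8 + 0.856041×0.2 = 0.690312
Posterior = 0.171208 / 0.690312 ≈ 0.2480

P(merchant miscoding | fraud alert, ¬genuine card theft, cardholder travelling abroad) ≈ 0.2480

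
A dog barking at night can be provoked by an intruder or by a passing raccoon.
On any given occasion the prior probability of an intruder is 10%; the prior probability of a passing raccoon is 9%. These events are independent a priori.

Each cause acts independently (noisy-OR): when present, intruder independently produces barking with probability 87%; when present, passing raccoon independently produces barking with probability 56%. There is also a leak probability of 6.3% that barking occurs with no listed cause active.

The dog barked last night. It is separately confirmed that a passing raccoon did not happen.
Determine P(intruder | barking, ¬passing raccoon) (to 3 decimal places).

P(intruder | barking, ¬passing raccoon) ≈ 0.608

Under noisy-OR, P(barking | causes) = 1 − (1−0.063)·∏(1−qᵢ) over the active causes.
P(barking | ¬passing raccoon) = 0.063×0.9 + 0.87819×0.1 = 0.056700 + 0.087819 = 0.144519
Of this, 0.087819 comes from 0.87819×0.1 (the intruder=true cases).
So P(intruder | barking, ¬passing raccoon) = 0.087819/0.144519 ≈ 0.608.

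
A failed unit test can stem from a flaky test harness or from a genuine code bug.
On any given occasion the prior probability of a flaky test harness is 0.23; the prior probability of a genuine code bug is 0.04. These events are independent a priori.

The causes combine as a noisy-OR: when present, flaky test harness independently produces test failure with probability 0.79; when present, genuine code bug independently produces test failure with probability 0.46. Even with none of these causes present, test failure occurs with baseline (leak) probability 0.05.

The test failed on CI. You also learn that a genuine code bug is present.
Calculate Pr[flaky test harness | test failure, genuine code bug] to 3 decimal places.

Under noisy-OR, P(test failure | causes) = 1 − (1−0.05)·∏(1−qᵢ) over the active causes.
Enumerate both values of flaky test harness and weight by the priors:
  P(test failure | genuine code bug) = 0.487·0.77 + 0.89227·0.23
        = 0.374990 + 0.205222 = 0.580212
Keeping only the flaky test harness-present terms gives 0.205222, so
  P(flaky test harness | test failure, genuine code bug) = 0.205222 / 0.580212 ≈ 0.354

Pr[flaky test harness | test failure, genuine code bug] ≈ 0.354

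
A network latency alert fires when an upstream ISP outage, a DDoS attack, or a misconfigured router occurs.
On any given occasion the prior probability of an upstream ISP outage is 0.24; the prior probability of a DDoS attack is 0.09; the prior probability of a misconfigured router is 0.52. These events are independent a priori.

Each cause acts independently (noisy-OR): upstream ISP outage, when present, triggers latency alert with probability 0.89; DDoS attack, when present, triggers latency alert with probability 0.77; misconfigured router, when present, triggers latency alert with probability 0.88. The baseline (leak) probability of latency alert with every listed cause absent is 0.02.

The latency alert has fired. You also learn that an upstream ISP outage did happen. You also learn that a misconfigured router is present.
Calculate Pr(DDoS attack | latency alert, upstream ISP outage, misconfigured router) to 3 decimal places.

Under noisy-OR, P(latency alert | causes) = 1 − (1−0.02)·∏(1−qᵢ) over the active causes.
Numerator (weight on configurations with DDoS attack): 0.997025·0.09 = 0.089732
Normalizer over all consistent configurations: 0.987064·0.91 + 0.997025·0.09 = 0.987960
Posterior = 0.089732 / 0.987960 ≈ 0.091

Pr(DDoS attack | latency alert, upstream ISP outage, misconfigured router) ≈ 0.091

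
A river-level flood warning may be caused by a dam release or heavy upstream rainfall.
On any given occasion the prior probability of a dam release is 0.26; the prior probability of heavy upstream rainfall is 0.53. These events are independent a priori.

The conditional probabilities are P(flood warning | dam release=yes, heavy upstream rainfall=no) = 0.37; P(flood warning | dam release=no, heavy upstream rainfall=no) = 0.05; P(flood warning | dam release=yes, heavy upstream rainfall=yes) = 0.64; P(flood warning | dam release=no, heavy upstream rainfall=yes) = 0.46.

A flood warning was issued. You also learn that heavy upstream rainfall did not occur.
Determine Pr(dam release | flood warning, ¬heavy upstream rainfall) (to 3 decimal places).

Pr(dam release | flood warning, ¬heavy upstream rainfall) ≈ 0.722

Enumerate both values of dam release and weight by the priors:
  P(flood warning | ¬heavy upstream rainfall) = 0.05·0.74 + 0.37·0.26
        = 0.037000 + 0.096200 = 0.133200
Configurations with dam release contribute 0.096200, so
  P(dam release | flood warning, ¬heavy upstream rainfall) = 0.096200 / 0.133200 ≈ 0.722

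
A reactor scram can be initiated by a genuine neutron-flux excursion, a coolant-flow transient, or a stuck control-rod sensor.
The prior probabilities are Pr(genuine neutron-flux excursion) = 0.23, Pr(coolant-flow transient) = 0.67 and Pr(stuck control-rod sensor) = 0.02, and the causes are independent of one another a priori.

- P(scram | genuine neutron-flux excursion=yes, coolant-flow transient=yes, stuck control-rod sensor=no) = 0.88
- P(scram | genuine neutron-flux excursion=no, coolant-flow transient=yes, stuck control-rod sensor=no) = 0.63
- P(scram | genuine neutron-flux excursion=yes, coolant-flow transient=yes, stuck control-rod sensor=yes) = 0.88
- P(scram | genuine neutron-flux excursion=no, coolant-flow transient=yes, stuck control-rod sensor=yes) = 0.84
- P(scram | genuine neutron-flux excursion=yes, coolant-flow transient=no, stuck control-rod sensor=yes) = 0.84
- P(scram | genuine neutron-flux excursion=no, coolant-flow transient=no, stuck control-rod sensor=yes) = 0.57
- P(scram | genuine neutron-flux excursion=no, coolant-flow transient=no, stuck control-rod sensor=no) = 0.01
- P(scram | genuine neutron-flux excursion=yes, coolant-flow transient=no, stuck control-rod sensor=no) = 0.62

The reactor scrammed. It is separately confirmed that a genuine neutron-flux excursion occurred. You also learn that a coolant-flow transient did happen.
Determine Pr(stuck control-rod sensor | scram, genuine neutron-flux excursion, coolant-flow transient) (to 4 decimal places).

For the numerator, keep only stuck control-rod sensor=true terms: 0.88·0.02 = 0.017600
Normalizer over all consistent configurations: 0.88·0.98 + 0.88·0.02 = 0.880000
P(stuck control-rod sensor | scram, genuine neutron-flux excursion, coolant-flow transient) = 0.017600/0.880000 ≈ 0.0200

Pr(stuck control-rod sensor | scram, genuine neutron-flux excursion, coolant-flow transient) ≈ 0.0200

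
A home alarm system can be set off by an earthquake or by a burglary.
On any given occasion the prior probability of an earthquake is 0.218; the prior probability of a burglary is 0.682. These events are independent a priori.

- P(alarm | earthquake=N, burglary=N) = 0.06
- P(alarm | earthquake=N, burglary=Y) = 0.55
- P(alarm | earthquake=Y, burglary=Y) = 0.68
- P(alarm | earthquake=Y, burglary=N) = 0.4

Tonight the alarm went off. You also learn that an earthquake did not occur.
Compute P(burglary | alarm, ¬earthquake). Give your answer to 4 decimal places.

Enumerate both values of burglary and weight by the priors:
  P(alarm | ¬earthquake) = 0.06*0.318 + 0.55*0.682
        = 0.019080 + 0.375100 = 0.394180
Configurations with burglary contribute 0.375100, so
  P(burglary | alarm, ¬earthquake) = 0.375100 / 0.394180 ≈ 0.9516

P(burglary | alarm, ¬earthquake) ≈ 0.9516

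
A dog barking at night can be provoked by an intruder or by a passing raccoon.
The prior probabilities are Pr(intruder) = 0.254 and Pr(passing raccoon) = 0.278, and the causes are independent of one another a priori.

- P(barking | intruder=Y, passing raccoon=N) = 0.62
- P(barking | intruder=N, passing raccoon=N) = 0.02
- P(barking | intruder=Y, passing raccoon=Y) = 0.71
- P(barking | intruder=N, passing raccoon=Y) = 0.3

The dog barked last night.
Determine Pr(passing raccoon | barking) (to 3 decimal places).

Pr(passing raccoon | barking) ≈ 0.474

Weight on passing raccoon=true, given the evidence: 0.062216 + 0.050135 = 0.112351
Denominator P(barking): 0.02×0.746×0.722 + 0.3×0.746×0.278 + 0.62×0.254×0.722 + 0.71×0.254×0.278 = 0.236824
P(passing raccoon | barking) = 0.112351/0.236824 ≈ 0.474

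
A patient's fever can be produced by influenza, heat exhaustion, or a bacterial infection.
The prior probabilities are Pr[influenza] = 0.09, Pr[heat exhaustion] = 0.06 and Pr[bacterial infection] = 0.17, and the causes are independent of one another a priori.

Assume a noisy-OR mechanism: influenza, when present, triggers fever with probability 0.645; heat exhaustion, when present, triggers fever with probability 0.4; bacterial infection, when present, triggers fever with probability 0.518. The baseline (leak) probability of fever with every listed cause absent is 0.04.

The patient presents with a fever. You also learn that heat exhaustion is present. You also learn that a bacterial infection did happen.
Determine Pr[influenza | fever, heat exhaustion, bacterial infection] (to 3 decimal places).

Under noisy-OR, P(fever | causes) = 1 − (1−0.04)·∏(1−qᵢ) over the active causes.
Sum P(fever|·) weighted by the priors over both values of influenza:
  P(fever | heat exhaustion, bacterial infection) = 0.722368×0.91 + 0.901441×0.09
        = 0.657355 + 0.081130 = 0.738485
Configurations with influenza contribute 0.081130, so
  P(influenza | fever, heat exhaustion, bacterial infection) = 0.081130 / 0.738485 ≈ 0.110

Pr[influenza | fever, heat exhaustion, bacterial infection] ≈ 0.110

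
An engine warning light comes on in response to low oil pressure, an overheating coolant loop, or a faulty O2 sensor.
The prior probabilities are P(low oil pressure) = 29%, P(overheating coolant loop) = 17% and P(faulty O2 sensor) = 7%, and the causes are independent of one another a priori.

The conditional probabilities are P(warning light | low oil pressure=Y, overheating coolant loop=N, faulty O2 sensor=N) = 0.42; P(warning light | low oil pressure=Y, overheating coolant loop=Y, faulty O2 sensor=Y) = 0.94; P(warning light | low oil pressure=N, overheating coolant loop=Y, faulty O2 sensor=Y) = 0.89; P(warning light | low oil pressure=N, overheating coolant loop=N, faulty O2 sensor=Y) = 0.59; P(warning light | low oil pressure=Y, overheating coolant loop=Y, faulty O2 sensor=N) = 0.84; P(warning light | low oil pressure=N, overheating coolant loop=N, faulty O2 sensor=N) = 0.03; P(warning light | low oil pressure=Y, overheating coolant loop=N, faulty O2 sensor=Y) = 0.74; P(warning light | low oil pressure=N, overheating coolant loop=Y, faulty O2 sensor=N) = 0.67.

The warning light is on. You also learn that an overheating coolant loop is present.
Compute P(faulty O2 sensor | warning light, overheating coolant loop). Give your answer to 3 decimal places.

Sum P(warning light|·) weighted by the priors over the 4 (low oil pressure, faulty O2 sensor) configurations:
  P(warning light | overheating coolant loop) = 0.67*0.71*0.93 + 0.89*0.71*0.07 + 0.84*0.29*0.93 + 0.94*0.29*0.07
        = 0.442401 + 0.044233 + 0.226548 + 0.019082 = 0.732264
Configurations with faulty O2 sensor contribute 0.063315, so
  P(faulty O2 sensor | warning light, overheating coolant loop) = 0.063315 / 0.732264 ≈ 0.086

P(faulty O2 sensor | warning light, overheating coolant loop) ≈ 0.086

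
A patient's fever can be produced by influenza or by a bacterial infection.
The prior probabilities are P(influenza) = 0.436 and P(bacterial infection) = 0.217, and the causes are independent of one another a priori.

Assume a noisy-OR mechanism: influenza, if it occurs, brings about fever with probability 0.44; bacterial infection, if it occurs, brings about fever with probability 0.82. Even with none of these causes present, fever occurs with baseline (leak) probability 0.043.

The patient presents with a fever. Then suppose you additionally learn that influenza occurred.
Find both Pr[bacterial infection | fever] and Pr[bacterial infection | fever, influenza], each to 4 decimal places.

Under noisy-OR, P(fever | causes) = 1 − (1−0.043)·∏(1−qᵢ) over the active causes.
Weight on bacterial infection=true, given the evidence: 0.101305 + 0.085485 = 0.186790
Normalizer over all consistent configurations: 0.043*0.564*0.783 + 0.82774*0.564*0.217 + 0.46408*0.436*0.783 + 0.903534*0.436*0.217 = 0.364210
P(bacterial infection | fever) = 0.186790/0.364210 ≈ 0.5129

Now also conditioning on influenza=true:
P(fever | influenza) = 0.46408×0.783 + 0.903534×0.217 = 0.363375 + 0.196067 = 0.559442
The bacterial infection-present share is 0.903534×0.217 = 0.196067.
P(bacterial infection | fever, influenza) = 0.196067 / 0.559442 ≈ 0.3505

Pr[bacterial infection | fever] ≈ 0.5129; Pr[bacterial infection | fever, influenza] ≈ 0.3505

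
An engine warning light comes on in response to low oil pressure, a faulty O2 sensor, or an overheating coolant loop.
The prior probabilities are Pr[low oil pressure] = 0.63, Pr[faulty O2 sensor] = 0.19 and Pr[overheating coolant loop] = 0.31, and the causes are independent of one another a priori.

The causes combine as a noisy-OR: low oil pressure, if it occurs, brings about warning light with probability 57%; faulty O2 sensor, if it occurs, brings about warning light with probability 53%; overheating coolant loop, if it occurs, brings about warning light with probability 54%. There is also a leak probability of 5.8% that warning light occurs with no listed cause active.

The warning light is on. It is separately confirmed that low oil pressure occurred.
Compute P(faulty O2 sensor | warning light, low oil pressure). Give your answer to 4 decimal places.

Under noisy-OR, P(warning light | causes) = 1 − (1−0.058)·∏(1−qᵢ) over the active causes.
P(warning light | low oil pressure) = 0.59494×0.81×0.69 + 0.813672×0.81×0.31 + 0.809622×0.19×0.69 + 0.912426×0.19×0.31 = 0.332512 + 0.204313 + 0.106141 + 0.053742 = 0.696708
Restricting to configurations with faulty O2 sensor present: 0.106141 + 0.053742 = 0.159883.
Hence the posterior is 0.159883/0.696708 ≈ 0.2295.

P(faulty O2 sensor | warning light, low oil pressure) ≈ 0.2295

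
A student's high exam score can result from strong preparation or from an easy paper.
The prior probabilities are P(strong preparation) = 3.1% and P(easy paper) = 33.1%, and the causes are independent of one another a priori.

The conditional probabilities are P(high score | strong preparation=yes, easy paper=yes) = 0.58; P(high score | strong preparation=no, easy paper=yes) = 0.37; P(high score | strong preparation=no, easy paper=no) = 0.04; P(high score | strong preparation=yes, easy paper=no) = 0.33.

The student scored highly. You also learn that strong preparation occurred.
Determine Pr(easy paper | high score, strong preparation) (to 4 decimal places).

For the numerator, keep only easy paper=true terms: 0.58·0.331 = 0.191980
Denominator P(high score | strong preparation): 0.33·0.669 + 0.58·0.331 = 0.412750
Posterior = 0.191980 / 0.412750 ≈ 0.4651

Pr(easy paper | high score, strong preparation) ≈ 0.4651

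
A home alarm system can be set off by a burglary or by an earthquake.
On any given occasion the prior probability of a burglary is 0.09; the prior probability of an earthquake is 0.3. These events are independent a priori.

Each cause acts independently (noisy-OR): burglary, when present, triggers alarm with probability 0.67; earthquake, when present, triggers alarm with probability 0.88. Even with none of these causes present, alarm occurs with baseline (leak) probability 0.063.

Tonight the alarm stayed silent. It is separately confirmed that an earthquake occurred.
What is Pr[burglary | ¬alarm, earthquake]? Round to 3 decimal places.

Pr[burglary | ¬alarm, earthquake] ≈ 0.032

Under noisy-OR, P(alarm | causes) = 1 − (1−0.063)·∏(1−qᵢ) over the active causes.
Weight on burglary=true, given the evidence: 0.037105·0.09 = 0.003339
Denominator P(¬alarm | earthquake): 0.11244·0.91 + 0.037105·0.09 = 0.105659
P(burglary | ¬alarm, earthquake) = 0.003339/0.105659 ≈ 0.032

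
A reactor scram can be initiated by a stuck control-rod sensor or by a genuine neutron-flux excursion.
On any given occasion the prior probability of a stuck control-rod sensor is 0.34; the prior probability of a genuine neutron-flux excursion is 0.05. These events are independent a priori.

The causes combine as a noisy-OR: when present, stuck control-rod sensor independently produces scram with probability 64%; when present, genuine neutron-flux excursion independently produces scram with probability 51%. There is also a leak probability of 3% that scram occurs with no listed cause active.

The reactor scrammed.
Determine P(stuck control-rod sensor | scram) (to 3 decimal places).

P(stuck control-rod sensor | scram) ≈ 0.861

Under noisy-OR, P(scram | causes) = 1 − (1−0.03)·∏(1−qᵢ) over the active causes.
Numerator (weight on configurations with stuck control-rod sensor): 0.210208 + 0.014091 = 0.224299
Denominator P(scram): 0.03×0.66×0.95 + 0.5247×0.66×0.05 + 0.6508×0.34×0.95 + 0.828892×0.34×0.05 = 0.260424
P(stuck control-rod sensor | scram) = 0.224299/0.260424 ≈ 0.861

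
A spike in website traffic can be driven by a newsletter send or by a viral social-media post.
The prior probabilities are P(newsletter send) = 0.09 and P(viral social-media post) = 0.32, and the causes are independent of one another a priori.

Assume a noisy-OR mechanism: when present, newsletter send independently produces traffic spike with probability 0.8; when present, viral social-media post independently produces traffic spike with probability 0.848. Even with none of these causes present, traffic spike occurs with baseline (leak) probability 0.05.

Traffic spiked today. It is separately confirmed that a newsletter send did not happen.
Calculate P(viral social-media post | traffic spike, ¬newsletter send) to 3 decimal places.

Under noisy-OR, P(traffic spike | causes) = 1 − (1−0.05)·∏(1−qᵢ) over the active causes.
For the numerator, keep only viral social-media post=true terms: 0.8556×0.32 = 0.273792
The normalizing constant is 0.05×0.68 + 0.8556×0.32 = 0.307792
Posterior = 0.273792 / 0.307792 ≈ 0.890

P(viral social-media post | traffic spike, ¬newsletter send) ≈ 0.890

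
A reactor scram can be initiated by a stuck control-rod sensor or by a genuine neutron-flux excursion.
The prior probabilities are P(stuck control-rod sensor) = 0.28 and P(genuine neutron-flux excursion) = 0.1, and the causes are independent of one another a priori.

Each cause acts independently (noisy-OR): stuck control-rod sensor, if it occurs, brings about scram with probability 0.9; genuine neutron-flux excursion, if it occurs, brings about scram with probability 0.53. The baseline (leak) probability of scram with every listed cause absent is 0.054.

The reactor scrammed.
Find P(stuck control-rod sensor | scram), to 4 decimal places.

Under noisy-OR, P(scram | causes) = 1 − (1−0.054)·∏(1−qᵢ) over the active causes.
For the numerator, keep only stuck control-rod sensor=true terms: 0.228161 + 0.026755 = 0.254916
Denominator P(scram): 0.054·0.72·0.9 + 0.55538·0.72·0.1 + 0.9054·0.28·0.9 + 0.955538·0.28·0.1 = 0.329895
P(stuck control-rod sensor | scram) = 0.254916/0.329895 ≈ 0.7727

P(stuck control-rod sensor | scram) ≈ 0.7727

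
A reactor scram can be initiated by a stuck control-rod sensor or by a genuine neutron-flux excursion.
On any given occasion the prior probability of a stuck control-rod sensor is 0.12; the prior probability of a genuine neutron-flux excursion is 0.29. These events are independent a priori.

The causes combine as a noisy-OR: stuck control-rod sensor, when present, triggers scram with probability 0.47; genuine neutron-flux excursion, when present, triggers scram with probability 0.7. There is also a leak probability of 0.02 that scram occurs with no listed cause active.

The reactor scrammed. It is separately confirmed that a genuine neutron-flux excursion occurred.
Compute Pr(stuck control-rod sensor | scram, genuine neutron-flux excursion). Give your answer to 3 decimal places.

Under noisy-OR, P(scram | causes) = 1 − (1−0.02)·∏(1−qᵢ) over the active causes.
Sum P(scram|·) weighted by the priors over both values of stuck control-rod sensor:
  P(scram | genuine neutron-flux excursion) = 0.706×0.88 + 0.84418×0.12
        = 0.621280 + 0.101302 = 0.722582
The terms with stuck control-rod sensor present sum to 0.101302, so
  P(stuck control-rod sensor | scram, genuine neutron-flux excursion) = 0.101302 / 0.722582 ≈ 0.140

Pr(stuck control-rod sensor | scram, genuine neutron-flux excursion) ≈ 0.140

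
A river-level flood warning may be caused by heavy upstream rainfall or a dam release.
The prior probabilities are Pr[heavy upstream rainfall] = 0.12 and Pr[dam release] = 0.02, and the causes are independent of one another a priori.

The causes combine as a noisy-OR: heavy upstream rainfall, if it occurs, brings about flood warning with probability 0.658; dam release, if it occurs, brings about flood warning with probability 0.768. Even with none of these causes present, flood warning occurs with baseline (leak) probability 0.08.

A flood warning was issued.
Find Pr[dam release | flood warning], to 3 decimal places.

Pr[dam release | flood warning] ≈ 0.097

Under noisy-OR, P(flood warning | causes) = 1 − (1−0.08)·∏(1−qᵢ) over the active causes.
Numerator (weight on configurations with dam release): 0.013843 + 0.002225 = 0.016068
Denominator P(flood warning): 0.08×0.88×0.98 + 0.78656×0.88×0.02 + 0.68536×0.12×0.98 + 0.927004×0.12×0.02 = 0.165658
Posterior = 0.016068 / 0.165658 ≈ 0.097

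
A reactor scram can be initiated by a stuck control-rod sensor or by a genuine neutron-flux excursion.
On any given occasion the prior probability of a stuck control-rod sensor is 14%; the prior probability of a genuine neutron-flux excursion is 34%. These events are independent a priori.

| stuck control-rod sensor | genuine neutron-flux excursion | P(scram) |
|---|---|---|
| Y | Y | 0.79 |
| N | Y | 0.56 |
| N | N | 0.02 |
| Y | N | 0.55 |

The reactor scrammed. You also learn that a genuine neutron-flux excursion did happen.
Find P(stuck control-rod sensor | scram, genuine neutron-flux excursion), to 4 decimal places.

Numerator (weight on configurations with stuck control-rod sensor): 0.79×0.14 = 0.110600
The normalizing constant is 0.56×0.86 + 0.79×0.14 = 0.592200
Posterior = 0.110600 / 0.592200 ≈ 0.1868

P(stuck control-rod sensor | scram, genuine neutron-flux excursion) ≈ 0.1868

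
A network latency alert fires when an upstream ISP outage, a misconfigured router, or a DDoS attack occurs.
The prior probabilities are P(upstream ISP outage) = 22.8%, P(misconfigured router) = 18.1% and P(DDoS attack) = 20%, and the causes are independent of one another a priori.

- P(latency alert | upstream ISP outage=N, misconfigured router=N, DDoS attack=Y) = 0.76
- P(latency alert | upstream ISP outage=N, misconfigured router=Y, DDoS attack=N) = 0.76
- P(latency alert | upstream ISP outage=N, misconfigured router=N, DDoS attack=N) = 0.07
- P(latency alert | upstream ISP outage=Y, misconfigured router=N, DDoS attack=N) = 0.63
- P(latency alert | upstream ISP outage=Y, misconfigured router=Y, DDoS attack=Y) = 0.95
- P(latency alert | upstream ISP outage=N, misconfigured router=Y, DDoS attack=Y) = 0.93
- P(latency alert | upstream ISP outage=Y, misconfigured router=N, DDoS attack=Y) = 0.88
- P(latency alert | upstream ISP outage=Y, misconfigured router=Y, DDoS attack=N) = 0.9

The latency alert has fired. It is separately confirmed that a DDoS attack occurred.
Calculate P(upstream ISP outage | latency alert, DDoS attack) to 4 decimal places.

P(latency alert | DDoS attack) = 0.76*0.772*0.819 + 0.93*0.772*0.181 + 0.88*0.228*0.819 + 0.95*0.228*0.181 = 0.480524 + 0.129951 + 0.164324 + 0.039205 = 0.814004
The upstream ISP outage-present share is 0.164324 + 0.039205 = 0.203529.
Hence the posterior is 0.203529/0.814004 ≈ 0.2500.

P(upstream ISP outage | latency alert, DDoS attack) ≈ 0.2500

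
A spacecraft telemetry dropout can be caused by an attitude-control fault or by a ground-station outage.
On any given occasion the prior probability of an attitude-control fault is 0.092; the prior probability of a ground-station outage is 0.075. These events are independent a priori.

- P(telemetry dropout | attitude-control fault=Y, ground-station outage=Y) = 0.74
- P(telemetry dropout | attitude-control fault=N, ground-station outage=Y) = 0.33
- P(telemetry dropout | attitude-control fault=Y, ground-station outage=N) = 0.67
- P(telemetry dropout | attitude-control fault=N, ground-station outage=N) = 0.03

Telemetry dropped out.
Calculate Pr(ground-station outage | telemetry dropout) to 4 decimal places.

Sum P(telemetry dropout|·) weighted by the priors over the 4 (attitude-control fault, ground-station outage) configurations:
  P(telemetry dropout) = 0.03·0.908·0.925 + 0.33·0.908·0.075 + 0.67·0.092·0.925 + 0.74·0.092·0.075
        = 0.025197 + 0.022473 + 0.057017 + 0.005106 = 0.109793
The terms with ground-station outage present sum to 0.027579, so
  P(ground-station outage | telemetry dropout) = 0.027579 / 0.109793 ≈ 0.2512

Pr(ground-station outage | telemetry dropout) ≈ 0.2512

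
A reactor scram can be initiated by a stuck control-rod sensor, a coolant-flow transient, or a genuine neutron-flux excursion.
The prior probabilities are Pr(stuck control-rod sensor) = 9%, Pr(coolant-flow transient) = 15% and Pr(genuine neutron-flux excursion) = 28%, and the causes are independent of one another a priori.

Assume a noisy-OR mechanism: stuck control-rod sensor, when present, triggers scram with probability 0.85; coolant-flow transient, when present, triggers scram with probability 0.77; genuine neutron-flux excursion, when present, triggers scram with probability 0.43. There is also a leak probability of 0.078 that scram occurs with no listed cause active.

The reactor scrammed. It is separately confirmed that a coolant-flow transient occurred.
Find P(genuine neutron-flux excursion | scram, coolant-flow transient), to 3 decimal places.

P(genuine neutron-flux excursion | scram, coolant-flow transient) ≈ 0.301

Under noisy-OR, P(scram | causes) = 1 − (1−0.078)·∏(1−qᵢ) over the active causes.
Numerator (weight on configurations with genuine neutron-flux excursion): 0.224001 + 0.024743 = 0.248744
Normalizer over all consistent configurations: 0.78794·0.91·0.72 + 0.879126·0.91·0.28 + 0.968191·0.09·0.72 + 0.981869·0.09·0.28 = 0.827741
P(genuine neutron-flux excursion | scram, coolant-flow transient) = 0.248744/0.827741 ≈ 0.301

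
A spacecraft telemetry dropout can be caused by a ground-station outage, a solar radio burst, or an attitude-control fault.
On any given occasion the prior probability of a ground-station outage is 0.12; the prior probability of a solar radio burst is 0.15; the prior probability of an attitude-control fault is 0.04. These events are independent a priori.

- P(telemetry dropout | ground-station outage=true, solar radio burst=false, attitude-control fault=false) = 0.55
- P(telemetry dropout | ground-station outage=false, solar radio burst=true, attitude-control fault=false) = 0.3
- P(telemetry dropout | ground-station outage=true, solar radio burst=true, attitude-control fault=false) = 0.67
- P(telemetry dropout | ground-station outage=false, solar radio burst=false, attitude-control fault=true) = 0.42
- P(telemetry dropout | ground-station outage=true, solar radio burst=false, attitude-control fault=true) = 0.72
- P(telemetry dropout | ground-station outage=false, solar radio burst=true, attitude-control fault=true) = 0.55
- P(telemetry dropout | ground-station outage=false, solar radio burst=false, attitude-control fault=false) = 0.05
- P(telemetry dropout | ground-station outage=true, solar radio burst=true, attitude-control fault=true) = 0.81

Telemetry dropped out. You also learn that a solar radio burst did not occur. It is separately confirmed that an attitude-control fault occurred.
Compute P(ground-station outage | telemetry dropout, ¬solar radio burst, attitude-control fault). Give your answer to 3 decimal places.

By total probability over both values of ground-station outage:
  P(telemetry dropout | ¬solar radio burst, attitude-control fault) = 0.42×0.88 + 0.72×0.12
        = 0.369600 + 0.086400 = 0.456000
Configurations with ground-station outage contribute 0.086400, so
  P(ground-station outage | telemetry dropout, ¬solar radio burst, attitude-control fault) = 0.086400 / 0.456000 ≈ 0.189

P(ground-station outage | telemetry dropout, ¬solar radio burst, attitude-control fault) ≈ 0.189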